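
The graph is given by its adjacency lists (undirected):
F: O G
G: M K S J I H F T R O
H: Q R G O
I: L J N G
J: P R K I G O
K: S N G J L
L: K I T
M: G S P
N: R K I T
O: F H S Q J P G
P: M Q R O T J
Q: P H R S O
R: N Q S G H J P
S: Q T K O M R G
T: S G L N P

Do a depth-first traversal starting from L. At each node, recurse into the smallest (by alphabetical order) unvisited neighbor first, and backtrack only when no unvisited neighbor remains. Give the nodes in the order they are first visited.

L, I, G, F, O, H, Q, P, J, K, N, R, S, M, T

Visit L
L → I
I → G
G → F
F → O
O → H
H → Q
Q → P
P → J
J → K
K → N
N → R
R → S
S → M
S → T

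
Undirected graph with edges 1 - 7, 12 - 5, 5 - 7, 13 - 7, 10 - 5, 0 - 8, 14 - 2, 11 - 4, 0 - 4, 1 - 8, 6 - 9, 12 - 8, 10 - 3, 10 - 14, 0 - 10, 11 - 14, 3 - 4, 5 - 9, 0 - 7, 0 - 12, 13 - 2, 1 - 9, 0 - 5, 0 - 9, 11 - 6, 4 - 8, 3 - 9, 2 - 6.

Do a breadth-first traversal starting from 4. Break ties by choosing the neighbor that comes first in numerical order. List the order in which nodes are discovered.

Visit 4; enqueue 0, 3, 8, 11 → queue [0, 3, 8, 11]
Visit 0; enqueue 5, 7, 9, 10, 12 → queue [3, 8, 11, 5, 7, 9, 10, 12]
Visit 3 → queue [8, 11, 5, 7, 9, 10, 12]
Visit 8; enqueue 1 → queue [11, 5, 7, 9, 10, 12, 1]
Visit 11; enqueue 6, 14 → queue [5, 7, 9, 10, 12, 1, 6, 14]
Visit 5 → queue [7, 9, 10, 12, 1, 6, 14]
Visit 7; enqueue 13 → queue [9, 10, 12, 1, 6, 14, 13]
Visit 9 → queue [10, 12, 1, 6, 14, 13]
Visit 10 → queue [12, 1, 6, 14, 13]
Visit 12 → queue [1, 6, 14, 13]
Visit 1 → queue [6, 14, 13]
Visit 6; enqueue 2 → queue [14, 13, 2]
Visit 14 → queue [13, 2]
Visit 13 → queue [2]
Visit 2 → queue []

4, 0, 3, 8, 11, 5, 7, 9, 10, 12, 1, 6, 14, 13, 2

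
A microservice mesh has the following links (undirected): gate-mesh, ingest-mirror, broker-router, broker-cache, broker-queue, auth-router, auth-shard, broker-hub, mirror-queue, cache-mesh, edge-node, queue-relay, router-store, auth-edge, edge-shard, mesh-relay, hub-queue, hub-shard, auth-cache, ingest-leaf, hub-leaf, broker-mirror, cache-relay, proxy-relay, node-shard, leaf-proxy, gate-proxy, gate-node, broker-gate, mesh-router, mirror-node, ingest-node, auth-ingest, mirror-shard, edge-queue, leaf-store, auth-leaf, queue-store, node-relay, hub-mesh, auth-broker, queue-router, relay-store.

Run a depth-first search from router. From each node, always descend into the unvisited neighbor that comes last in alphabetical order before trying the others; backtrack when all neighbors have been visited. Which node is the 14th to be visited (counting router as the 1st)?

broker

Visit router
router → store
store → relay
relay → queue
queue → mirror
mirror → shard
shard → node
node → ingest
ingest → leaf
leaf → proxy
proxy → gate
gate → mesh
mesh → hub
hub → broker
broker → cache
cache → auth
auth → edge

Visit order: router, store, relay, queue, mirror, shard, node, ingest, leaf, proxy, gate, mesh, hub, broker, cache, auth, edge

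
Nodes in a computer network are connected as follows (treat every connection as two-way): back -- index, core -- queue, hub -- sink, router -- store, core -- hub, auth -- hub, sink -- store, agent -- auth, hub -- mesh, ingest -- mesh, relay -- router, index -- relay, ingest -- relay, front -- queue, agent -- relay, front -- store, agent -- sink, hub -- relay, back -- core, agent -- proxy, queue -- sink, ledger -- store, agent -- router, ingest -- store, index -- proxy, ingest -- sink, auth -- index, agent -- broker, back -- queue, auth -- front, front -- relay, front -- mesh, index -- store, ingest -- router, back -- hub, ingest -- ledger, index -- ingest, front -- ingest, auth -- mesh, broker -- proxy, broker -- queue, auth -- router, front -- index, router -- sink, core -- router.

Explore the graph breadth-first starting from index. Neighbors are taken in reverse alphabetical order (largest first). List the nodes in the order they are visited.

Visit index; enqueue store, relay, proxy, ingest, front, back, auth → queue [store, relay, proxy, ingest, front, back, auth]
Visit store; enqueue sink, router, ledger → queue [relay, proxy, ingest, front, back, auth, sink, router, ledger]
Visit relay; enqueue hub, agent → queue [proxy, ingest, front, back, auth, sink, router, ledger, hub, agent]
Visit proxy; enqueue broker → queue [ingest, front, back, auth, sink, router, ledger, hub, agent, broker]
Visit ingest; enqueue mesh → queue [front, back, auth, sink, router, ledger, hub, agent, broker, mesh]
Visit front; enqueue queue → queue [back, auth, sink, router, ledger, hub, agent, broker, mesh, queue]
Visit back; enqueue core → queue [auth, sink, router, ledger, hub, agent, broker, mesh, queue, core]
Visit auth → queue [sink, router, ledger, hub, agent, broker, mesh, queue, core]
Visit sink → queue [router, ledger, hub, agent, broker, mesh, queue, core]
Visit router → queue [ledger, hub, agent, broker, mesh, queue, core]
Visit ledger → queue [hub, agent, broker, mesh, queue, core]
Visit hub → queue [agent, broker, mesh, queue, core]
Visit agent → queue [broker, mesh, queue, core]
Visit broker → queue [mesh, queue, core]
Visit mesh → queue [queue, core]
Visit queue → queue [core]
Visit core → queue []

index → store → relay → proxy → ingest → front → back → auth → sink → router → ledger → hub → agent → broker → mesh → queue → core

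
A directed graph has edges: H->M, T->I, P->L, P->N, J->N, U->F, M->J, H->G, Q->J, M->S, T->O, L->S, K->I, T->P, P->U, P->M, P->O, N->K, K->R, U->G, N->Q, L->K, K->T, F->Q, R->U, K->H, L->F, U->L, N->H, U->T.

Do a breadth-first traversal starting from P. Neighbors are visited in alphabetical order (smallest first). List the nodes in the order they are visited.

Visit P; enqueue L, M, N, O, U → queue [L, M, N, O, U]
Visit L; enqueue F, K, S → queue [M, N, O, U, F, K, S]
Visit M; enqueue J → queue [N, O, U, F, K, S, J]
Visit N; enqueue H, Q → queue [O, U, F, K, S, J, H, Q]
Visit O → queue [U, F, K, S, J, H, Q]
Visit U; enqueue G, T → queue [F, K, S, J, H, Q, G, T]
Visit F → queue [K, S, J, H, Q, G, T]
Visit K; enqueue I, R → queue [S, J, H, Q, G, T, I, R]
Visit S → queue [J, H, Q, G, T, I, R]
Visit J → queue [H, Q, G, T, I, R]
Visit H → queue [Q, G, T, I, R]
Visit Q → queue [G, T, I, R]
Visit G → queue [T, I, R]
Visit T → queue [I, R]
Visit I → queue [R]
Visit R → queue []

P, L, M, N, O, U, F, K, S, J, H, Q, G, T, I, R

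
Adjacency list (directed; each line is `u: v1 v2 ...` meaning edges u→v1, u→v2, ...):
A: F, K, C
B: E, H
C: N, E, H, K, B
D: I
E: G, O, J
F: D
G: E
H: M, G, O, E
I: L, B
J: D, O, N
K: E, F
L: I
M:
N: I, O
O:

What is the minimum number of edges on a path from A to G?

3

Level 0: A
Level 1: C, F, K
Level 2: B, D, E, H, N
Level 3: G, I, J, M, O
Level 4: L
G first appears at level 3.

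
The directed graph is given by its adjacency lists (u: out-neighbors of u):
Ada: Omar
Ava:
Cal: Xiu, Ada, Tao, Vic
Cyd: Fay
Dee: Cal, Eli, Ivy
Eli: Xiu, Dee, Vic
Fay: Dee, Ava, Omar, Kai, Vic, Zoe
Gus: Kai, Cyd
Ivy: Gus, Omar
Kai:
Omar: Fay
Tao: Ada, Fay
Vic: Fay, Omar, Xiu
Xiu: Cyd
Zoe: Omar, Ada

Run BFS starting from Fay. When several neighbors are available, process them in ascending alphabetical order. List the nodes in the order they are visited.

Fay Ava Dee Kai Omar Vic Zoe Cal Eli Ivy Xiu Ada Tao Gus Cyd

Visit Fay; enqueue Ava, Dee, Kai, Omar, Vic, Zoe → queue [Ava, Dee, Kai, Omar, Vic, Zoe]
Visit Ava → queue [Dee, Kai, Omar, Vic, Zoe]
Visit Dee; enqueue Cal, Eli, Ivy → queue [Kai, Omar, Vic, Zoe, Cal, Eli, Ivy]
Visit Kai → queue [Omar, Vic, Zoe, Cal, Eli, Ivy]
Visit Omar → queue [Vic, Zoe, Cal, Eli, Ivy]
Visit Vic; enqueue Xiu → queue [Zoe, Cal, Eli, Ivy, Xiu]
Visit Zoe; enqueue Ada → queue [Cal, Eli, Ivy, Xiu, Ada]
Visit Cal; enqueue Tao → queue [Eli, Ivy, Xiu, Ada, Tao]
Visit Eli → queue [Ivy, Xiu, Ada, Tao]
Visit Ivy; enqueue Gus → queue [Xiu, Ada, Tao, Gus]
Visit Xiu; enqueue Cyd → queue [Ada, Tao, Gus, Cyd]
Visit Ada → queue [Tao, Gus, Cyd]
Visit Tao → queue [Gus, Cyd]
Visit Gus → queue [Cyd]
Visit Cyd → queue []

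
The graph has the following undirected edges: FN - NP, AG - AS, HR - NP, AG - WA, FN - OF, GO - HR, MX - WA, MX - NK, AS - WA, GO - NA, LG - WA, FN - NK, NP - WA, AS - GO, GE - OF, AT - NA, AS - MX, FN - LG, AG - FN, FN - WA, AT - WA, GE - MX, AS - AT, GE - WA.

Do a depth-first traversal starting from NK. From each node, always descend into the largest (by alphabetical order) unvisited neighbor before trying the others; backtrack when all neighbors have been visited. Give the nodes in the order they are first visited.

NK → MX → WA → NP → HR → GO → NA → AT → AS → AG → FN → OF → GE → LG

Visit NK
NK → MX
MX → WA
WA → NP
NP → HR
HR → GO
GO → NA
NA → AT
AT → AS
AS → AG
AG → FN
FN → OF
OF → GE
FN → LG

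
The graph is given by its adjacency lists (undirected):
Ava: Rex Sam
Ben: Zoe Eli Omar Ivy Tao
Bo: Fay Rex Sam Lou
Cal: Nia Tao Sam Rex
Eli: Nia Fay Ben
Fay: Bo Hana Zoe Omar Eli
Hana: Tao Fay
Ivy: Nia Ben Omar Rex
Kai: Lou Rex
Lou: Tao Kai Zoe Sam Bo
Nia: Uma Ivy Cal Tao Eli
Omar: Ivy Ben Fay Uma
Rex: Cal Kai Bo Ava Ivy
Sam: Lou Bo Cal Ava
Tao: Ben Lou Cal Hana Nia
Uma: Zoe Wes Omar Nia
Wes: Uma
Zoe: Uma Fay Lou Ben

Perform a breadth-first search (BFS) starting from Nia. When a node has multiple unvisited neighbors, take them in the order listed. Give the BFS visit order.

Visit Nia; enqueue Uma, Ivy, Cal, Tao, Eli → queue [Uma, Ivy, Cal, Tao, Eli]
Visit Uma; enqueue Zoe, Wes, Omar → queue [Ivy, Cal, Tao, Eli, Zoe, Wes, Omar]
Visit Ivy; enqueue Ben, Rex → queue [Cal, Tao, Eli, Zoe, Wes, Omar, Ben, Rex]
Visit Cal; enqueue Sam → queue [Tao, Eli, Zoe, Wes, Omar, Ben, Rex, Sam]
Visit Tao; enqueue Lou, Hana → queue [Eli, Zoe, Wes, Omar, Ben, Rex, Sam, Lou, Hana]
Visit Eli; enqueue Fay → queue [Zoe, Wes, Omar, Ben, Rex, Sam, Lou, Hana, Fay]
Visit Zoe → queue [Wes, Omar, Ben, Rex, Sam, Lou, Hana, Fay]
Visit Wes → queue [Omar, Ben, Rex, Sam, Lou, Hana, Fay]
Visit Omar → queue [Ben, Rex, Sam, Lou, Hana, Fay]
Visit Ben → queue [Rex, Sam, Lou, Hana, Fay]
Visit Rex; enqueue Kai, Bo, Ava → queue [Sam, Lou, Hana, Fay, Kai, Bo, Ava]
Visit Sam → queue [Lou, Hana, Fay, Kai, Bo, Ava]
Visit Lou → queue [Hana, Fay, Kai, Bo, Ava]
Visit Hana → queue [Fay, Kai, Bo, Ava]
Visit Fay → queue [Kai, Bo, Ava]
Visit Kai → queue [Bo, Ava]
Visit Bo → queue [Ava]
Visit Ava → queue []

Nia -> Uma -> Ivy -> Cal -> Tao -> Eli -> Zoe -> Wes -> Omar -> Ben -> Rex -> Sam -> Lou -> Hana -> Fay -> Kai -> Bo -> Ava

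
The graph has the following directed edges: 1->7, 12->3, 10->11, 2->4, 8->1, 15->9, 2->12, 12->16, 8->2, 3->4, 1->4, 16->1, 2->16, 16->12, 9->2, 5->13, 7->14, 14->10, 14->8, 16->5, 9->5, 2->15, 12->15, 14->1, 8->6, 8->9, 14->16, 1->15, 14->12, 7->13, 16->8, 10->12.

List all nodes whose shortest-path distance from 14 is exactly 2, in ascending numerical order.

2, 3, 4, 5, 6, 7, 9, 11, 15

Level 0: 14
Level 1: 1, 8, 10, 12, 16
Level 2: 2, 3, 4, 5, 6, 7, 9, 11, 15
Level 3: 13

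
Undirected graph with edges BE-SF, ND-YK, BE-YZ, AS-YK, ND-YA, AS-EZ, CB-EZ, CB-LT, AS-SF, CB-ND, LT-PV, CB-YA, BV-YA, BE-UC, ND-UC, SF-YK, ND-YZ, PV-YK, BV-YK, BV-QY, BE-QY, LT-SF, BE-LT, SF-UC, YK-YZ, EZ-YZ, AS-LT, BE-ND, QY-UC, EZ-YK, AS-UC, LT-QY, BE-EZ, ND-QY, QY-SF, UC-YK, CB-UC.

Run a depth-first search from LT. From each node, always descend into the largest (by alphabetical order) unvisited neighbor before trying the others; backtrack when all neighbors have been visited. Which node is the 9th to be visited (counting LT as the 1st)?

Visit LT
LT → SF
SF → YK
YK → YZ
YZ → ND
ND → YA
YA → CB
CB → UC
UC → QY
QY → BV
QY → BE
BE → EZ
EZ → AS
YK → PV

Visit order: LT, SF, YK, YZ, ND, YA, CB, UC, QY, BV, BE, EZ, AS, PV

QY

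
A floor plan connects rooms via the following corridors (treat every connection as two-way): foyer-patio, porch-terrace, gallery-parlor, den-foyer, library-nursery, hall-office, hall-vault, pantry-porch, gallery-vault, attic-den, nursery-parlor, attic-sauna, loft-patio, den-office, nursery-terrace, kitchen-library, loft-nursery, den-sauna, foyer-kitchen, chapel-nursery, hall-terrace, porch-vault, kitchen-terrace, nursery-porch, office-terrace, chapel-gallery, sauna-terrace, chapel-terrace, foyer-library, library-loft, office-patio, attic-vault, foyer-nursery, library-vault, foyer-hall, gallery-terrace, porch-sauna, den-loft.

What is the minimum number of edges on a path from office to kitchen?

2

Level 0: office
Level 1: den, hall, patio, terrace
Level 2: attic, chapel, foyer, gallery, kitchen, loft, nursery, porch, sauna, vault
Level 3: library, pantry, parlor
kitchen first appears at level 2.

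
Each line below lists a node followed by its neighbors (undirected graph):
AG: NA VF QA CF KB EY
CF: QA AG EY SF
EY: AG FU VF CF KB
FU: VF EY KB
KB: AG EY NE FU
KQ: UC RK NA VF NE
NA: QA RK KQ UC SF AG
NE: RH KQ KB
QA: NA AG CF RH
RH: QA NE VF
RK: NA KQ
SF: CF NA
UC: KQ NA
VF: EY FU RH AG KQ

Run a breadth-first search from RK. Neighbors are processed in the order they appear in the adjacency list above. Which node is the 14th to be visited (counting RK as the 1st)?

FU

Visit RK; enqueue NA, KQ → queue [NA, KQ]
Visit NA; enqueue QA, UC, SF, AG → queue [KQ, QA, UC, SF, AG]
Visit KQ; enqueue VF, NE → queue [QA, UC, SF, AG, VF, NE]
Visit QA; enqueue CF, RH → queue [UC, SF, AG, VF, NE, CF, RH]
Visit UC → queue [SF, AG, VF, NE, CF, RH]
Visit SF → queue [AG, VF, NE, CF, RH]
Visit AG; enqueue KB, EY → queue [VF, NE, CF, RH, KB, EY]
Visit VF; enqueue FU → queue [NE, CF, RH, KB, EY, FU]
Visit NE → queue [CF, RH, KB, EY, FU]
Visit CF → queue [RH, KB, EY, FU]
Visit RH → queue [KB, EY, FU]
Visit KB → queue [EY, FU]
Visit EY → queue [FU]
Visit FU → queue []

Visit order: RK, NA, KQ, QA, UC, SF, AG, VF, NE, CF, RH, KB, EY, FU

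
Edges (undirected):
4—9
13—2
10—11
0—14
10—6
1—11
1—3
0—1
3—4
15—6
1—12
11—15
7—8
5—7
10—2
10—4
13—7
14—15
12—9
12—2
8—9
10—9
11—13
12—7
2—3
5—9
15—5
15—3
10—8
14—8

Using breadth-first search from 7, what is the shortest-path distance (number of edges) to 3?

Level 0: 7
Level 1: 5, 8, 12, 13
Level 2: 1, 2, 9, 10, 11, 14, 15
Level 3: 0, 3, 4, 6
3 first appears at level 3.

3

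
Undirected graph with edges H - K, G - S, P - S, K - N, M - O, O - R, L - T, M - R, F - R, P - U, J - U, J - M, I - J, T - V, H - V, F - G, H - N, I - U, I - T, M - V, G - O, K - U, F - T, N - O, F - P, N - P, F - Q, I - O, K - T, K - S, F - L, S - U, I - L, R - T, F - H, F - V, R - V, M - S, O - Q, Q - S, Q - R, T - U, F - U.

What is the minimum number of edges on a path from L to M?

3

Level 0: L
Level 1: F, I, T
Level 2: G, H, J, K, O, P, Q, R, U, V
Level 3: M, N, S
M first appears at level 3.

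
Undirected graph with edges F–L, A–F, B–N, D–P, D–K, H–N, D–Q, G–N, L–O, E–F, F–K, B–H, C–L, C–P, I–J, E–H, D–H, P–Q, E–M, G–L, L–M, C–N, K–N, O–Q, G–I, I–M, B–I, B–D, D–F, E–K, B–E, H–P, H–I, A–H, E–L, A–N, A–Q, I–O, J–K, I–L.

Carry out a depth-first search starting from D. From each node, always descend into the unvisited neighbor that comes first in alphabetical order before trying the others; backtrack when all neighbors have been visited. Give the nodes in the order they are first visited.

D, B, E, F, A, H, I, G, L, C, N, K, J, P, Q, O, M

Visit D
D → B
B → E
E → F
F → A
A → H
H → I
I → G
G → L
L → C
C → N
N → K
K → J
C → P
P → Q
Q → O
L → M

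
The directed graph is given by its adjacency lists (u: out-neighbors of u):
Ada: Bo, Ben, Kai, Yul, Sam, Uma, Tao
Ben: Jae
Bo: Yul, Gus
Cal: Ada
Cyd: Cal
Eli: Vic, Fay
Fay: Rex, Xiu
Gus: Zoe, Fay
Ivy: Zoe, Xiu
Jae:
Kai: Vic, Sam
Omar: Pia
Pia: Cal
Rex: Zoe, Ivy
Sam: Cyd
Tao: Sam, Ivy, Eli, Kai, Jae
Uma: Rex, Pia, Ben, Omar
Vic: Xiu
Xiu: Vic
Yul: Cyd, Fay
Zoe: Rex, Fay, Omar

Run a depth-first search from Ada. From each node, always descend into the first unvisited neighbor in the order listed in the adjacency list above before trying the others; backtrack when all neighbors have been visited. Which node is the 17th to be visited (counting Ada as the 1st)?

Kai

Visit Ada
Ada → Bo
Bo → Yul
Yul → Cyd
Cyd → Cal
Yul → Fay
Fay → Rex
Rex → Zoe
Zoe → Omar
Omar → Pia
Rex → Ivy
Ivy → Xiu
Xiu → Vic
Bo → Gus
Ada → Ben
Ben → Jae
Ada → Kai
Kai → Sam
Ada → Uma
Ada → Tao
Tao → Eli

Visit order: Ada, Bo, Yul, Cyd, Cal, Fay, Rex, Zoe, Omar, Pia, Ivy, Xiu, Vic, Gus, Ben, Jae, Kai, Sam, Uma, Tao, Eli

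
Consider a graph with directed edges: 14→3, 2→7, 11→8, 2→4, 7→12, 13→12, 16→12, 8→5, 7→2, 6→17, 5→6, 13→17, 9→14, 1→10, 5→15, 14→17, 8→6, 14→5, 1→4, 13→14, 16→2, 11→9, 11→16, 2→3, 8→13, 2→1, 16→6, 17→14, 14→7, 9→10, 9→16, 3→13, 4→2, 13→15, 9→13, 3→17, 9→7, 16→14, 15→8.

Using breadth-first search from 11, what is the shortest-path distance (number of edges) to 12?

Level 0: 11
Level 1: 8, 9, 16
Level 2: 2, 5, 6, 7, 10, 12, 13, 14
Level 3: 1, 3, 4, 15, 17
12 first appears at level 2.

2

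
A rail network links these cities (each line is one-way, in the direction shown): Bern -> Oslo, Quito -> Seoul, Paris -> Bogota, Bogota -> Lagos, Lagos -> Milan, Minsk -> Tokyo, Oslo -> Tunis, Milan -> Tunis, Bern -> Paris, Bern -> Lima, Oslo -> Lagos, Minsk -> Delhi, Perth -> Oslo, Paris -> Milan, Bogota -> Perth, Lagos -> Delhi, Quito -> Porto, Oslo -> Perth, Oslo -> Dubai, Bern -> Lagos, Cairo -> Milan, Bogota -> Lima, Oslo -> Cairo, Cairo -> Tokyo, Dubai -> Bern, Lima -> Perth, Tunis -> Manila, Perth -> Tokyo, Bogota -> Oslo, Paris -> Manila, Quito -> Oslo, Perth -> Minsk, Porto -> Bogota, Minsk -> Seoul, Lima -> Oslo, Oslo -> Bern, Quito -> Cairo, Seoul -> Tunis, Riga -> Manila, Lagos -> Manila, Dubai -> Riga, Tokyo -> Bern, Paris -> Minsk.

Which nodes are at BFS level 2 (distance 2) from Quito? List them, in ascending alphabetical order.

Level 0: Quito
Level 1: Cairo, Oslo, Porto, Seoul
Level 2: Bern, Bogota, Dubai, Lagos, Milan, Perth, Tokyo, Tunis
Level 3: Delhi, Lima, Manila, Minsk, Paris, Riga

Bern, Bogota, Dubai, Lagos, Milan, Perth, Tokyo, Tunis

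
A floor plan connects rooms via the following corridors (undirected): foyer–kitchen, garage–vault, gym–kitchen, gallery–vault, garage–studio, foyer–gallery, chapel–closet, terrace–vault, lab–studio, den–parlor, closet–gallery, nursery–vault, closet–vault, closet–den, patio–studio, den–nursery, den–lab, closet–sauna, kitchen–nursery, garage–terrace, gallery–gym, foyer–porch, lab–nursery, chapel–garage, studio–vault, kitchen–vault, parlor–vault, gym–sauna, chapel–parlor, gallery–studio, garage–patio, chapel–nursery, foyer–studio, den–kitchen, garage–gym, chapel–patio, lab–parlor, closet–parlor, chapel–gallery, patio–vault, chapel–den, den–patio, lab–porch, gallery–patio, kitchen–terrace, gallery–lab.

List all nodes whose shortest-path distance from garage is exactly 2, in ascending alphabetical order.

closet, den, foyer, gallery, kitchen, lab, nursery, parlor, sauna

Level 0: garage
Level 1: chapel, gym, patio, studio, terrace, vault
Level 2: closet, den, foyer, gallery, kitchen, lab, nursery, parlor, sauna
Level 3: porch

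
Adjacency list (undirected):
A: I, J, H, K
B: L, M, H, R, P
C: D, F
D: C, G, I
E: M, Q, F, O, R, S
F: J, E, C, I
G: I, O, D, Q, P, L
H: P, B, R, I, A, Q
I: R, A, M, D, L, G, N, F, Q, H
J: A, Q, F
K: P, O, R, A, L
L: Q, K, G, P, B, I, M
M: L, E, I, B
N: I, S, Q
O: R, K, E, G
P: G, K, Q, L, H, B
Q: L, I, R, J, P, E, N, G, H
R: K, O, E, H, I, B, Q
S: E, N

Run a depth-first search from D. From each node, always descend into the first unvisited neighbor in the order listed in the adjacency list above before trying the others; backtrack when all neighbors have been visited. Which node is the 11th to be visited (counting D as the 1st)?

O

Visit D
D → C
C → F
F → J
J → A
A → I
I → R
R → K
K → P
P → G
G → O
O → E
E → M
M → L
L → Q
Q → N
N → S
Q → H
H → B

Visit order: D, C, F, J, A, I, R, K, P, G, O, E, M, L, Q, N, S, H, B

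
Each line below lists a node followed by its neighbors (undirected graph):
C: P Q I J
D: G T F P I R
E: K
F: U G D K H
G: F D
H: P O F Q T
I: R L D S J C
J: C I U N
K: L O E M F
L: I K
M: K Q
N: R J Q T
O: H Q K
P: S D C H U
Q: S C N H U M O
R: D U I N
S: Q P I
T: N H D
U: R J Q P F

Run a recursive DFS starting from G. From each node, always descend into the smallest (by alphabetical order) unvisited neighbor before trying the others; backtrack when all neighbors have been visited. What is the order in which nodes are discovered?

Visit G
G → D
D → F
F → H
H → O
O → K
K → E
K → L
L → I
I → C
C → J
J → N
N → Q
Q → M
Q → S
S → P
P → U
U → R
N → T

G -> D -> F -> H -> O -> K -> E -> L -> I -> C -> J -> N -> Q -> M -> S -> P -> U -> R -> T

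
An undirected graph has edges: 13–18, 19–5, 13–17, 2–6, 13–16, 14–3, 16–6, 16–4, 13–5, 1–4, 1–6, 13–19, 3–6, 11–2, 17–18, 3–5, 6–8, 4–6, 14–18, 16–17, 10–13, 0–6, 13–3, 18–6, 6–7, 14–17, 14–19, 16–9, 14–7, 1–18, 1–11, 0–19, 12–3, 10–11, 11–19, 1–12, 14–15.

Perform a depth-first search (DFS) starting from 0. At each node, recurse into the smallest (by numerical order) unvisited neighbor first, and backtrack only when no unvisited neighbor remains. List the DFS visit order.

0, 6, 1, 4, 16, 9, 13, 3, 5, 19, 11, 2, 10, 14, 7, 15, 17, 18, 12, 8

Visit 0
0 → 6
6 → 1
1 → 4
4 → 16
16 → 9
16 → 13
13 → 3
3 → 5
5 → 19
19 → 11
11 → 2
11 → 10
19 → 14
14 → 7
14 → 15
14 → 17
17 → 18
3 → 12
6 → 8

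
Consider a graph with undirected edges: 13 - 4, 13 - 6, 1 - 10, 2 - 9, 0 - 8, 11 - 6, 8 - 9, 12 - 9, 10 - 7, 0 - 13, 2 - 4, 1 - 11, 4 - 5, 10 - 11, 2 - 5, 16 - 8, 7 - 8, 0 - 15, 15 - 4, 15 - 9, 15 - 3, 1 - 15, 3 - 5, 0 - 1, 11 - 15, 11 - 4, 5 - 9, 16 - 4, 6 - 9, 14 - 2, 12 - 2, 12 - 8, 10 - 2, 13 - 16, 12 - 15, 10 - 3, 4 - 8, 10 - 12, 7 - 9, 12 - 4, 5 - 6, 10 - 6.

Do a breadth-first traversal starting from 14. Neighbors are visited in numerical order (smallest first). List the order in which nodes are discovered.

Visit 14; enqueue 2 → queue [2]
Visit 2; enqueue 4, 5, 9, 10, 12 → queue [4, 5, 9, 10, 12]
Visit 4; enqueue 8, 11, 13, 15, 16 → queue [5, 9, 10, 12, 8, 11, 13, 15, 16]
Visit 5; enqueue 3, 6 → queue [9, 10, 12, 8, 11, 13, 15, 16, 3, 6]
Visit 9; enqueue 7 → queue [10, 12, 8, 11, 13, 15, 16, 3, 6, 7]
Visit 10; enqueue 1 → queue [12, 8, 11, 13, 15, 16, 3, 6, 7, 1]
Visit 12 → queue [8, 11, 13, 15, 16, 3, 6, 7, 1]
Visit 8; enqueue 0 → queue [11, 13, 15, 16, 3, 6, 7, 1, 0]
Visit 11 → queue [13, 15, 16, 3, 6, 7, 1, 0]
Visit 13 → queue [15, 16, 3, 6, 7, 1, 0]
Visit 15 → queue [16, 3, 6, 7, 1, 0]
Visit 16 → queue [3, 6, 7, 1, 0]
Visit 3 → queue [6, 7, 1, 0]
Visit 6 → queue [7, 1, 0]
Visit 7 → queue [1, 0]
Visit 1 → queue [0]
Visit 0 → queue []

14, 2, 4, 5, 9, 10, 12, 8, 11, 13, 15, 16, 3, 6, 7, 1, 0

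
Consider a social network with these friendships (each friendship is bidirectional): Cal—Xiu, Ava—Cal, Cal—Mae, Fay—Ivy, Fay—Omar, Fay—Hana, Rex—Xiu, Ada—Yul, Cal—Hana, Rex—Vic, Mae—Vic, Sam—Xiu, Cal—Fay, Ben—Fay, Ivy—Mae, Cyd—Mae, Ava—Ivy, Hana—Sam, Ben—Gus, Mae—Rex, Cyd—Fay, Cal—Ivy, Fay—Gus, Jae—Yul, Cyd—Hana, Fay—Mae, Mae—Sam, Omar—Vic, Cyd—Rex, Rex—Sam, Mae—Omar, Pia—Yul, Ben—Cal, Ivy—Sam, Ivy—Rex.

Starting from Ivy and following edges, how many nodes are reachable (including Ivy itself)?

BFS from Ivy visits: Ivy, Ava, Cal, Fay, Mae, Rex, Sam, Ben, Hana, Xiu, Cyd, Gus, Omar, Vic
Reachable nodes: 14 of 18 total.

14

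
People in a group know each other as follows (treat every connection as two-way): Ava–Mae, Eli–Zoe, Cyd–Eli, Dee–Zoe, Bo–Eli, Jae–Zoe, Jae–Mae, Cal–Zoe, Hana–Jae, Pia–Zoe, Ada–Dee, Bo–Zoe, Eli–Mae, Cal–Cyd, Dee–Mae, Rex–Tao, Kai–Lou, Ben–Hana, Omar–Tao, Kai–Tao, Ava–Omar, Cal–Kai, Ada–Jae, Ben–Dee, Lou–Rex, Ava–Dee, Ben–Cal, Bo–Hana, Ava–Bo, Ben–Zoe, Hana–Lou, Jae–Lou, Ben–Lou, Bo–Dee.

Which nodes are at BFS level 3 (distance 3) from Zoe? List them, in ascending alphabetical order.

Level 0: Zoe
Level 1: Ben, Bo, Cal, Dee, Eli, Jae, Pia
Level 2: Ada, Ava, Cyd, Hana, Kai, Lou, Mae
Level 3: Omar, Rex, Tao

Omar, Rex, Tao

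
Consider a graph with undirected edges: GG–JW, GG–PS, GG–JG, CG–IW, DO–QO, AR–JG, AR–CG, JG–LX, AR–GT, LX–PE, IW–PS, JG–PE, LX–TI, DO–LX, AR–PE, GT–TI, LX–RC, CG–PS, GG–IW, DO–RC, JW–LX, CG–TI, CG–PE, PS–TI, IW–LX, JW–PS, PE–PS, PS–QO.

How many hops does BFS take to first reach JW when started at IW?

2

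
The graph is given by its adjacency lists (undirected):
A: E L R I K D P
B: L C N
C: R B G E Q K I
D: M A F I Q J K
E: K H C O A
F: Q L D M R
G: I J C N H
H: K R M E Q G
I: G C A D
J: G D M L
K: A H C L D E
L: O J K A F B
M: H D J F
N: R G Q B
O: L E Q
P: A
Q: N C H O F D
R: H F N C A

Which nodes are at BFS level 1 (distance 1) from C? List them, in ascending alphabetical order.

Level 0: C
Level 1: B, E, G, I, K, Q, R
Level 2: A, D, F, H, J, L, N, O
Level 3: M, P

B, E, G, I, K, Q, R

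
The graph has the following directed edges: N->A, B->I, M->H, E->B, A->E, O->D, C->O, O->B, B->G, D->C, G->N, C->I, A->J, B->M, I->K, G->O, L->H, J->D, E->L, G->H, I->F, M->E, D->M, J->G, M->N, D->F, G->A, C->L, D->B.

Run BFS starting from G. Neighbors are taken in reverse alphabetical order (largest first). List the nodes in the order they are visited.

G, O, N, H, A, D, B, J, E, M, F, C, I, L, K

Visit G; enqueue O, N, H, A → queue [O, N, H, A]
Visit O; enqueue D, B → queue [N, H, A, D, B]
Visit N → queue [H, A, D, B]
Visit H → queue [A, D, B]
Visit A; enqueue J, E → queue [D, B, J, E]
Visit D; enqueue M, F, C → queue [B, J, E, M, F, C]
Visit B; enqueue I → queue [J, E, M, F, C, I]
Visit J → queue [E, M, F, C, I]
Visit E; enqueue L → queue [M, F, C, I, L]
Visit M → queue [F, C, I, L]
Visit F → queue [C, I, L]
Visit C → queue [I, L]
Visit I; enqueue K → queue [L, K]
Visit L → queue [K]
Visit K → queue []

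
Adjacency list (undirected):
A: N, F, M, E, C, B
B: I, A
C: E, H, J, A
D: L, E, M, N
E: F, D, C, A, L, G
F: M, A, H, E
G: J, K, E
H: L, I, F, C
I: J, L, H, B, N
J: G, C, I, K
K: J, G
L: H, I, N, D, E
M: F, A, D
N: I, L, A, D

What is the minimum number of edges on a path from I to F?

2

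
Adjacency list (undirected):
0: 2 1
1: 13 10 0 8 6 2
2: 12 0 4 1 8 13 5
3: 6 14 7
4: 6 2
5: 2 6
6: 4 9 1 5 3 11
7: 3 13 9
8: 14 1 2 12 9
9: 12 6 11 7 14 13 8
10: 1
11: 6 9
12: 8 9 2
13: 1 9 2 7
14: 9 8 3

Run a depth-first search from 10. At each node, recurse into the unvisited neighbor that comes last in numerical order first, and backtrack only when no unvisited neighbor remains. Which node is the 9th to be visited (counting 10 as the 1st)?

5

Visit 10
10 → 1
1 → 13
13 → 9
9 → 14
14 → 8
8 → 12
12 → 2
2 → 5
5 → 6
6 → 11
6 → 4
6 → 3
3 → 7
2 → 0

Visit order: 10, 1, 13, 9, 14, 8, 12, 2, 5, 6, 11, 4, 3, 7, 0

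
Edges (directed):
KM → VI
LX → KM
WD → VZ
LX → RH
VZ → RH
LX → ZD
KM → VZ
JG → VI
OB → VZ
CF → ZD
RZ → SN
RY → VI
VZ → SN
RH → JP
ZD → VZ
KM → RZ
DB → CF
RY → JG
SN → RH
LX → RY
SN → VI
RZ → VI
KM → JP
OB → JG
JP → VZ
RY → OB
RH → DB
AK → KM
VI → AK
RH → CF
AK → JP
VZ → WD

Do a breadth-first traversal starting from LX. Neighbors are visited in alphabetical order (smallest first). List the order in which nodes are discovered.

Visit LX; enqueue KM, RH, RY, ZD → queue [KM, RH, RY, ZD]
Visit KM; enqueue JP, RZ, VI, VZ → queue [RH, RY, ZD, JP, RZ, VI, VZ]
Visit RH; enqueue CF, DB → queue [RY, ZD, JP, RZ, VI, VZ, CF, DB]
Visit RY; enqueue JG, OB → queue [ZD, JP, RZ, VI, VZ, CF, DB, JG, OB]
Visit ZD → queue [JP, RZ, VI, VZ, CF, DB, JG, OB]
Visit JP → queue [RZ, VI, VZ, CF, DB, JG, OB]
Visit RZ; enqueue SN → queue [VI, VZ, CF, DB, JG, OB, SN]
Visit VI; enqueue AK → queue [VZ, CF, DB, JG, OB, SN, AK]
Visit VZ; enqueue WD → queue [CF, DB, JG, OB, SN, AK, WD]
Visit CF → queue [DB, JG, OB, SN, AK, WD]
Visit DB → queue [JG, OB, SN, AK, WD]
Visit JG → queue [OB, SN, AK, WD]
Visit OB → queue [SN, AK, WD]
Visit SN → queue [AK, WD]
Visit AK → queue [WD]
Visit WD → queue []

LX → KM → RH → RY → ZD → JP → RZ → VI → VZ → CF → DB → JG → OB → SN → AK → WD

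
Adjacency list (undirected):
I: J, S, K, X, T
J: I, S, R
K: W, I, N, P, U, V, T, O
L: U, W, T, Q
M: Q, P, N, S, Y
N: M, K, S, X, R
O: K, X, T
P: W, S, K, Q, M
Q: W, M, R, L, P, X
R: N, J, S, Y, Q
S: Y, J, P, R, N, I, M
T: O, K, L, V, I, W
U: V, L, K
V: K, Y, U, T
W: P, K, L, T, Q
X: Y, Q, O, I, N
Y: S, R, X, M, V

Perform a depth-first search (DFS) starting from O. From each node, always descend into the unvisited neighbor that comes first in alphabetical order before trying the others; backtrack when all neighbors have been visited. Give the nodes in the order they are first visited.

Visit O
O → K
K → I
I → J
J → R
R → N
N → M
M → P
P → Q
Q → L
L → T
T → V
V → U
V → Y
Y → S
Y → X
T → W

O, K, I, J, R, N, M, P, Q, L, T, V, U, Y, S, X, W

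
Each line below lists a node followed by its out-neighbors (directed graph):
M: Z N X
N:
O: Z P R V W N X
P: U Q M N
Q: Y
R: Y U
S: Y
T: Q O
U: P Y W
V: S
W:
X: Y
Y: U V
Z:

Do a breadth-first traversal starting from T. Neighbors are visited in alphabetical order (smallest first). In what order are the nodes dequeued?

Visit T; enqueue O, Q → queue [O, Q]
Visit O; enqueue N, P, R, V, W, X, Z → queue [Q, N, P, R, V, W, X, Z]
Visit Q; enqueue Y → queue [N, P, R, V, W, X, Z, Y]
Visit N → queue [P, R, V, W, X, Z, Y]
Visit P; enqueue M, U → queue [R, V, W, X, Z, Y, M, U]
Visit R → queue [V, W, X, Z, Y, M, U]
Visit V; enqueue S → queue [W, X, Z, Y, M, U, S]
Visit W → queue [X, Z, Y, M, U, S]
Visit X → queue [Z, Y, M, U, S]
Visit Z → queue [Y, M, U, S]
Visit Y → queue [M, U, S]
Visit M → queue [U, S]
Visit U → queue [S]
Visit S → queue []

T, O, Q, N, P, R, V, W, X, Z, Y, M, U, S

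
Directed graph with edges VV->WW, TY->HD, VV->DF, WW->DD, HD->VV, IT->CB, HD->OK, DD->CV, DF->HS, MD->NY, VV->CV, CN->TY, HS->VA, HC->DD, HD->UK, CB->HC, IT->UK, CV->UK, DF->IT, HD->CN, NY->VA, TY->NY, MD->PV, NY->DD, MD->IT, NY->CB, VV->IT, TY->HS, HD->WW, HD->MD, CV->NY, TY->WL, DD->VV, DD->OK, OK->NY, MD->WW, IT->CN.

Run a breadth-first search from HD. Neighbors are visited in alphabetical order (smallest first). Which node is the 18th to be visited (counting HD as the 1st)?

VA

Visit HD; enqueue CN, MD, OK, UK, VV, WW → queue [CN, MD, OK, UK, VV, WW]
Visit CN; enqueue TY → queue [MD, OK, UK, VV, WW, TY]
Visit MD; enqueue IT, NY, PV → queue [OK, UK, VV, WW, TY, IT, NY, PV]
Visit OK → queue [UK, VV, WW, TY, IT, NY, PV]
Visit UK → queue [VV, WW, TY, IT, NY, PV]
Visit VV; enqueue CV, DF → queue [WW, TY, IT, NY, PV, CV, DF]
Visit WW; enqueue DD → queue [TY, IT, NY, PV, CV, DF, DD]
Visit TY; enqueue HS, WL → queue [IT, NY, PV, CV, DF, DD, HS, WL]
Visit IT; enqueue CB → queue [NY, PV, CV, DF, DD, HS, WL, CB]
Visit NY; enqueue VA → queue [PV, CV, DF, DD, HS, WL, CB, VA]
Visit PV → queue [CV, DF, DD, HS, WL, CB, VA]
Visit CV → queue [DF, DD, HS, WL, CB, VA]
Visit DF → queue [DD, HS, WL, CB, VA]
Visit DD → queue [HS, WL, CB, VA]
Visit HS → queue [WL, CB, VA]
Visit WL → queue [CB, VA]
Visit CB; enqueue HC → queue [VA, HC]
Visit VA → queue [HC]
Visit HC → queue []

Visit order: HD, CN, MD, OK, UK, VV, WW, TY, IT, NY, PV, CV, DF, DD, HS, WL, CB, VA, HC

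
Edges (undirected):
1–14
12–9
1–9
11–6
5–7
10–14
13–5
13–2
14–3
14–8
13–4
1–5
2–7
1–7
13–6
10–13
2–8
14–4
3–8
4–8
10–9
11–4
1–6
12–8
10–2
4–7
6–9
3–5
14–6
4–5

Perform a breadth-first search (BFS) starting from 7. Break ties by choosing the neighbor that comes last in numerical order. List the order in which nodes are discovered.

Visit 7; enqueue 5, 4, 2, 1 → queue [5, 4, 2, 1]
Visit 5; enqueue 13, 3 → queue [4, 2, 1, 13, 3]
Visit 4; enqueue 14, 11, 8 → queue [2, 1, 13, 3, 14, 11, 8]
Visit 2; enqueue 10 → queue [1, 13, 3, 14, 11, 8, 10]
Visit 1; enqueue 9, 6 → queue [13, 3, 14, 11, 8, 10, 9, 6]
Visit 13 → queue [3, 14, 11, 8, 10, 9, 6]
Visit 3 → queue [14, 11, 8, 10, 9, 6]
Visit 14 → queue [11, 8, 10, 9, 6]
Visit 11 → queue [8, 10, 9, 6]
Visit 8; enqueue 12 → queue [10, 9, 6, 12]
Visit 10 → queue [9, 6, 12]
Visit 9 → queue [6, 12]
Visit 6 → queue [12]
Visit 12 → queue []

7 → 5 → 4 → 2 → 1 → 13 → 3 → 14 → 11 → 8 → 10 → 9 → 6 → 12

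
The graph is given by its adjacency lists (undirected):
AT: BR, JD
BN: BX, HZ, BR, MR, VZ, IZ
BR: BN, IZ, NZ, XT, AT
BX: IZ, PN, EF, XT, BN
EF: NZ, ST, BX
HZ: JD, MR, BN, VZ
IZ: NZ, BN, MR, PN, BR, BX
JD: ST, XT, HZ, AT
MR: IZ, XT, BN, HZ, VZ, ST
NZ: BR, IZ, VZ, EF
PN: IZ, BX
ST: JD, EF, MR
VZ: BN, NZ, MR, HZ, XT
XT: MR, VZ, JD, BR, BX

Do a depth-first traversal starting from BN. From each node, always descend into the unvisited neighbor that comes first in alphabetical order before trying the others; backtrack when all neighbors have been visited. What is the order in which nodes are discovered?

Visit BN
BN → BR
BR → AT
AT → JD
JD → HZ
HZ → MR
MR → IZ
IZ → BX
BX → EF
EF → NZ
NZ → VZ
VZ → XT
EF → ST
BX → PN

BN -> BR -> AT -> JD -> HZ -> MR -> IZ -> BX -> EF -> NZ -> VZ -> XT -> ST -> PN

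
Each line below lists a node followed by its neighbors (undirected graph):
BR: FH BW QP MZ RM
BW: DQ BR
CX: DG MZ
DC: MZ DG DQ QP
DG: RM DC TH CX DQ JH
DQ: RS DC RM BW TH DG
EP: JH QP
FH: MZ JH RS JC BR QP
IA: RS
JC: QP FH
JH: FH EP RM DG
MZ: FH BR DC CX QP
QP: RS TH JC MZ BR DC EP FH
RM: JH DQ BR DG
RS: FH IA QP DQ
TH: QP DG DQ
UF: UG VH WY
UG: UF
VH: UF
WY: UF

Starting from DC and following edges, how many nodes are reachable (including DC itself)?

16

BFS from DC visits: DC, DG, DQ, MZ, QP, CX, JH, RM, TH, BW, RS, BR, FH, EP, JC, IA
Reachable nodes: 16 of 20 total.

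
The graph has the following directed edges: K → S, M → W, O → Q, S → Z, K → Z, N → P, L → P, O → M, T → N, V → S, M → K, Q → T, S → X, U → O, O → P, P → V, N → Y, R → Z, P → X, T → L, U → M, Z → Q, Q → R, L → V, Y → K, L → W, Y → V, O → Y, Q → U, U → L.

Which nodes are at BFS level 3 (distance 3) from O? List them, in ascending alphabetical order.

L, N, S, Z

Level 0: O
Level 1: M, P, Q, Y
Level 2: K, R, T, U, V, W, X
Level 3: L, N, S, Z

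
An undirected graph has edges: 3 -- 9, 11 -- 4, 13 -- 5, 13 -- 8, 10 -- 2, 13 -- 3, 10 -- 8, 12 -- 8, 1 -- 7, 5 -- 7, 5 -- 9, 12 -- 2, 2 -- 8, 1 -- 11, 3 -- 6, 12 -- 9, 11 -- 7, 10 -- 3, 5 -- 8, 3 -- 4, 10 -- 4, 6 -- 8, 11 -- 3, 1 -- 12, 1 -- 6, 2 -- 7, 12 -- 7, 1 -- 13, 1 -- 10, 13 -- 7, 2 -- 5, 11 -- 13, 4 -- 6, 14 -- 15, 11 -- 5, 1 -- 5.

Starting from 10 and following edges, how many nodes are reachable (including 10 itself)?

13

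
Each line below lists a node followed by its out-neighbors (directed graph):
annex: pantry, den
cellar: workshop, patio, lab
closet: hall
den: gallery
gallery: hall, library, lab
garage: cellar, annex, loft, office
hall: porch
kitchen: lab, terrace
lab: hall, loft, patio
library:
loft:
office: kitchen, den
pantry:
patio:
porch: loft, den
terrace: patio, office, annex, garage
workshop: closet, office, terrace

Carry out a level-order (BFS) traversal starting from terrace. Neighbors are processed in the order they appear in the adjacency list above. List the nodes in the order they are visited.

terrace, patio, office, annex, garage, kitchen, den, pantry, cellar, loft, lab, gallery, workshop, hall, library, closet, porch

Visit terrace; enqueue patio, office, annex, garage → queue [patio, office, annex, garage]
Visit patio → queue [office, annex, garage]
Visit office; enqueue kitchen, den → queue [annex, garage, kitchen, den]
Visit annex; enqueue pantry → queue [garage, kitchen, den, pantry]
Visit garage; enqueue cellar, loft → queue [kitchen, den, pantry, cellar, loft]
Visit kitchen; enqueue lab → queue [den, pantry, cellar, loft, lab]
Visit den; enqueue gallery → queue [pantry, cellar, loft, lab, gallery]
Visit pantry → queue [cellar, loft, lab, gallery]
Visit cellar; enqueue workshop → queue [loft, lab, gallery, workshop]
Visit loft → queue [lab, gallery, workshop]
Visit lab; enqueue hall → queue [gallery, workshop, hall]
Visit gallery; enqueue library → queue [workshop, hall, library]
Visit workshop; enqueue closet → queue [hall, library, closet]
Visit hall; enqueue porch → queue [library, closet, porch]
Visit library → queue [closet, porch]
Visit closet → queue [porch]
Visit porch → queue []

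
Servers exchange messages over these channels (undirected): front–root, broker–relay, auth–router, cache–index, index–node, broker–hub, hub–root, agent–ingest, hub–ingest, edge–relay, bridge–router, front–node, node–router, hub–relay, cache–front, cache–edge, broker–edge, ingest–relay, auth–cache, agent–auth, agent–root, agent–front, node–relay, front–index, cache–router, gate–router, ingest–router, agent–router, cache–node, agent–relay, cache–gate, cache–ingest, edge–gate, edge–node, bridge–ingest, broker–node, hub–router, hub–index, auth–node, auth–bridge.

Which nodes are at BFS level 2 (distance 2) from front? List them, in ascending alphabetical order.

auth, broker, edge, gate, hub, ingest, relay, router

Level 0: front
Level 1: agent, cache, index, node, root
Level 2: auth, broker, edge, gate, hub, ingest, relay, router
Level 3: bridge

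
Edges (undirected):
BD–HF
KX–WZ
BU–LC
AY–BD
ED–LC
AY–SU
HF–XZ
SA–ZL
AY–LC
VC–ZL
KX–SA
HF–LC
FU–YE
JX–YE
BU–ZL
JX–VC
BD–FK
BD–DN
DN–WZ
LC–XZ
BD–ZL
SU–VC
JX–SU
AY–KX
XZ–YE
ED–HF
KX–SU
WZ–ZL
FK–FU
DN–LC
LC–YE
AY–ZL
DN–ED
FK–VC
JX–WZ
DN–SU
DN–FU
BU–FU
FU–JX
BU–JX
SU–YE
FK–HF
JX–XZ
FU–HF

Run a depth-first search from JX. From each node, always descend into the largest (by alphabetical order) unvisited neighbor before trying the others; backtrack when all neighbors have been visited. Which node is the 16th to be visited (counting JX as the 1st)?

AY

Visit JX
JX → YE
YE → XZ
XZ → LC
LC → HF
HF → FU
FU → FK
FK → VC
VC → ZL
ZL → WZ
WZ → KX
KX → SU
SU → DN
DN → ED
DN → BD
BD → AY
KX → SA
ZL → BU

Visit order: JX, YE, XZ, LC, HF, FU, FK, VC, ZL, WZ, KX, SU, DN, ED, BD, AY, SA, BU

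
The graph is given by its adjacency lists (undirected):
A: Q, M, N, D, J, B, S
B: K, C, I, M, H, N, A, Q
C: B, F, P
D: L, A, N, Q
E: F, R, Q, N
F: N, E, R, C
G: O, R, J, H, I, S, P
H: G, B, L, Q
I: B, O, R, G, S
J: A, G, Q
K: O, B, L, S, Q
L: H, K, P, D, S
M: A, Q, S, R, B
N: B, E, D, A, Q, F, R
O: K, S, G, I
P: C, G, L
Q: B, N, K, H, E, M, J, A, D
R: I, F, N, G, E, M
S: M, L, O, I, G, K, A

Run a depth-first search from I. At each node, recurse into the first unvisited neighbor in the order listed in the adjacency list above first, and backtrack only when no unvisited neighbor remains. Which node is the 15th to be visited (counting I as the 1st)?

Visit I
I → B
B → K
K → O
O → S
S → M
M → A
A → Q
Q → N
N → E
E → F
F → R
R → G
G → J
G → H
H → L
L → P
P → C
L → D

Visit order: I, B, K, O, S, M, A, Q, N, E, F, R, G, J, H, L, P, C, D

H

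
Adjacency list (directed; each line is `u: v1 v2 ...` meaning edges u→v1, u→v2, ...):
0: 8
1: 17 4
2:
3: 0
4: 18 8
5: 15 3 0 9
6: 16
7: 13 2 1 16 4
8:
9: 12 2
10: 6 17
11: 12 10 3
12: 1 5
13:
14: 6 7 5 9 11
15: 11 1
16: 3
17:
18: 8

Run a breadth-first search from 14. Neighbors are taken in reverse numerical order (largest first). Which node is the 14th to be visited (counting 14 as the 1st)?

1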